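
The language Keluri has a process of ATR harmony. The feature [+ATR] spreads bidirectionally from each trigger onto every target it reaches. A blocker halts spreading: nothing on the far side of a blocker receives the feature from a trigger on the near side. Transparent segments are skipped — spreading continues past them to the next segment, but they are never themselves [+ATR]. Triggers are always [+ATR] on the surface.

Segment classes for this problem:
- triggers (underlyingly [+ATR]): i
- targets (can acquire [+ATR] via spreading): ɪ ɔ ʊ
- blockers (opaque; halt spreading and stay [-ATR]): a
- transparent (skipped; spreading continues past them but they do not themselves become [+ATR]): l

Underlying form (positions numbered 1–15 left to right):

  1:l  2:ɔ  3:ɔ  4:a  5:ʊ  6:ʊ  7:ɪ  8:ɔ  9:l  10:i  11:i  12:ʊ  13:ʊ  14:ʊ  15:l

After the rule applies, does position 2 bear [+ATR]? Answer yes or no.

no

From /i/ at 10 rightward: 11 /i/ is itself a trigger — this domain ends here.
From /i/ at 10 leftward: 9 /l/ transparent; 8 /ɔ/ → [+ATR]; 7 /ɪ/ → [+ATR]; 6 /ʊ/ → [+ATR]; 5 /ʊ/ → [+ATR]; 4 /a/ blocks.
From /i/ at 11 rightward: 12 /ʊ/ → [+ATR]; 13 /ʊ/ → [+ATR]; 14 /ʊ/ → [+ATR]; 15 /l/ transparent; word edge.
From /i/ at 11 leftward: 10 /i/ is itself a trigger — this domain ends here.
Targets with no active source: positions 2 3 stay [-ATR].
[+ATR] positions on the surface: 5 6 7 8 10 11 12 13 14.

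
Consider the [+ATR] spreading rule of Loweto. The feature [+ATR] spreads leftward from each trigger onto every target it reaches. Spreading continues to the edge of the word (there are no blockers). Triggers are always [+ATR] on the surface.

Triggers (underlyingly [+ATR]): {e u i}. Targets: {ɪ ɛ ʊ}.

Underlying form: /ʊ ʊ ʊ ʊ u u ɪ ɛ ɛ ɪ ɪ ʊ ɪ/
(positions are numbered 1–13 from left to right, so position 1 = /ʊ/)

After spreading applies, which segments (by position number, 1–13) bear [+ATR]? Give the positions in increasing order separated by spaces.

1 2 3 4 5 6

From /u/ at 5 leftward: 4 /ʊ/ → [+ATR]; 3 /ʊ/ → [+ATR]; 2 /ʊ/ → [+ATR]; 1 /ʊ/ → [+ATR]; word edge.
From /u/ at 6 leftward: 5 /u/ is itself a trigger — this domain ends here.
Targets with no active source: positions 7 8 9 10 11 12 13 stay [-ATR].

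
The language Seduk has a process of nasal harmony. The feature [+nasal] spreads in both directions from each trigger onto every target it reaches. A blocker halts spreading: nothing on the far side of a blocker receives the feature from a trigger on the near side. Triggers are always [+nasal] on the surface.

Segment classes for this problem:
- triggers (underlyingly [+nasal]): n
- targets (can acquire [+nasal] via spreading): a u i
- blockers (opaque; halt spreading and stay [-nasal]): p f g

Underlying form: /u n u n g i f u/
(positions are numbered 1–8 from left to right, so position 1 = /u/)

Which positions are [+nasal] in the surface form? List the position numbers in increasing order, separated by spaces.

From /n/ at 2 rightward: 3 /u/ → [+nasal]; 4 /n/ is itself a trigger — this domain ends here.
From /n/ at 2 leftward: 1 /u/ → [+nasal]; word edge.
From /n/ at 4 rightward: 5 /g/ blocks.
From /n/ at 4 leftward: 3 /u/ → [+nasal]; 2 /n/ is itself a trigger — this domain ends here.
Targets with no active source: positions 6 8 stay [-nasal].

1 2 3 4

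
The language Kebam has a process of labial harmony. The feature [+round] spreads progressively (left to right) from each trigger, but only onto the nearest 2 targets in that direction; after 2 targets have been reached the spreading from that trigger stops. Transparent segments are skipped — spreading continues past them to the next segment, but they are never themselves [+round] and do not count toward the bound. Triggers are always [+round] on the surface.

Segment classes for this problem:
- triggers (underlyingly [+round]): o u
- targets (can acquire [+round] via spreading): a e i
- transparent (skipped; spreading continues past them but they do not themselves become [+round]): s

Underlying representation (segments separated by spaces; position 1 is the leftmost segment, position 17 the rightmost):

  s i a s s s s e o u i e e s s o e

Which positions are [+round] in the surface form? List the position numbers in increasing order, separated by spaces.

9 10 11 12 16 17

From /o/ at 9 rightward: 10 /u/ is itself a trigger — this domain ends here.
From /u/ at 10 rightward: 11 /i/ → [+round]; 12 /e/ → [+round]; bound reached.
From /o/ at 16 rightward: 17 /e/ → [+round]; word edge.
Targets with no active source: positions 2 3 8 13 stay [-round].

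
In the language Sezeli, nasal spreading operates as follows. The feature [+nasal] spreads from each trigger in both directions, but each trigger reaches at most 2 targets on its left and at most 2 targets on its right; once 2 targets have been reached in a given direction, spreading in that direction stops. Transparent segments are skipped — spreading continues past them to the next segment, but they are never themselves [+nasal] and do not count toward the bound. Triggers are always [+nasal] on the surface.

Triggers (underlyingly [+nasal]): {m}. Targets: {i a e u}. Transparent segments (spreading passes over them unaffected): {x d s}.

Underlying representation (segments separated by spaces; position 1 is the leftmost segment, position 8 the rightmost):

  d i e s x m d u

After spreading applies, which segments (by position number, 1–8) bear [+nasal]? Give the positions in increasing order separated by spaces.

2 3 6 8

From /m/ at 6 rightward: 7 /d/ transparent; 8 /u/ → [+nasal]; word edge.
From /m/ at 6 leftward: 5 /x/ transparent; 4 /s/ transparent; 3 /e/ → [+nasal]; 2 /i/ → [+nasal]; bound reached.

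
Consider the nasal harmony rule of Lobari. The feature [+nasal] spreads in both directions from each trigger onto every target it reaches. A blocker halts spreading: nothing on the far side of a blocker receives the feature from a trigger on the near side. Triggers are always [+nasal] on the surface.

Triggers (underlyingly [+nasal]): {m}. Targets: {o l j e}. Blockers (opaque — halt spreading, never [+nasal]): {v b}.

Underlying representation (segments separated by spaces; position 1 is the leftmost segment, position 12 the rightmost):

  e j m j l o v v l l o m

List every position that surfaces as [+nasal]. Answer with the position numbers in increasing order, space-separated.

1 2 3 4 5 6 9 10 11 12

From /m/ at 3 rightward: 4 /j/ → [+nasal]; 5 /l/ → [+nasal]; 6 /o/ → [+nasal]; 7 /v/ blocks.
From /m/ at 3 leftward: 2 /j/ → [+nasal]; 1 /e/ → [+nasal]; word edge.
From /m/ at 12 rightward: word edge.
From /m/ at 12 leftward: 11 /o/ → [+nasal]; 10 /l/ → [+nasal]; 9 /l/ → [+nasal]; 8 /v/ blocks.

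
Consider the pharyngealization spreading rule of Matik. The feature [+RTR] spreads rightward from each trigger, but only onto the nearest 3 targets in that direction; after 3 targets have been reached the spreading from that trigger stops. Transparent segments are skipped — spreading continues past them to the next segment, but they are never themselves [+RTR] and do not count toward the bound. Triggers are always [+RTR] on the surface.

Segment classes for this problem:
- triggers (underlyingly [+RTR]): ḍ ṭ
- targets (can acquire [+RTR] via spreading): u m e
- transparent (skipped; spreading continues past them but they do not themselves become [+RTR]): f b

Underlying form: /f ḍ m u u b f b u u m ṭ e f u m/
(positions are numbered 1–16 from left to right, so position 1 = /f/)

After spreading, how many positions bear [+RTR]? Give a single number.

From /ḍ/ at 2 rightward: 3 /m/ → [+RTR]; 4 /u/ → [+RTR]; 5 /u/ → [+RTR]; bound reached.
From /ṭ/ at 12 rightward: 13 /e/ → [+RTR]; 14 /f/ transparent; 15 /u/ → [+RTR]; 16 /m/ → [+RTR]; bound reached.
Targets with no active source: positions 9 10 11 stay [-emphatic].
[+RTR] positions on the surface: 2 3 4 5 12 13 15 16.

8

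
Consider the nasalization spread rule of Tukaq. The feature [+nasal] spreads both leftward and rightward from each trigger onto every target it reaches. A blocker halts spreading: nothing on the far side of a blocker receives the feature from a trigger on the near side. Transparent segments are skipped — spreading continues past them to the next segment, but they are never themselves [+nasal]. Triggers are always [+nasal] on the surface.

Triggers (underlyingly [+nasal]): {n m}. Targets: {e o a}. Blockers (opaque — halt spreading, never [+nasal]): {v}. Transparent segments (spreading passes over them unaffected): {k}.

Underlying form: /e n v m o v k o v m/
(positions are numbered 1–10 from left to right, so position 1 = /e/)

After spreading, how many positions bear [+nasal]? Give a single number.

From /n/ at 2 rightward: 3 /v/ blocks.
From /n/ at 2 leftward: 1 /e/ → [+nasal]; word edge.
From /m/ at 4 rightward: 5 /o/ → [+nasal]; 6 /v/ blocks.
From /m/ at 4 leftward: 3 /v/ blocks.
From /m/ at 10 rightward: word edge.
From /m/ at 10 leftward: 9 /v/ blocks.
Target with no active source: position 8 stays [-nasal].
[+nasal] positions on the surface: 1 2 4 5 10.

5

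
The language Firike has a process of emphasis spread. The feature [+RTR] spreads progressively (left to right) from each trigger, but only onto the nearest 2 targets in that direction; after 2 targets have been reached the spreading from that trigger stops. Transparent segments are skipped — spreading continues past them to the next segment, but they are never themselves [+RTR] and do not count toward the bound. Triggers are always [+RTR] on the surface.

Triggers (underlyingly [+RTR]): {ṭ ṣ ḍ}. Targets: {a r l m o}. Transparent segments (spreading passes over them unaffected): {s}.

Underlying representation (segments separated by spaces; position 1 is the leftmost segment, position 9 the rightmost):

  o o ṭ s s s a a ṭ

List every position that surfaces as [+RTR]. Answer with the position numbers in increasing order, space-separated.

3 7 8 9

From /ṭ/ at 3 rightward: 4 /s/ transparent; 5 /s/ transparent; 6 /s/ transparent; 7 /a/ → [+RTR]; 8 /a/ → [+RTR]; bound reached.
From /ṭ/ at 9 rightward: word edge.
Targets with no active source: positions 1 2 stay [-emphatic].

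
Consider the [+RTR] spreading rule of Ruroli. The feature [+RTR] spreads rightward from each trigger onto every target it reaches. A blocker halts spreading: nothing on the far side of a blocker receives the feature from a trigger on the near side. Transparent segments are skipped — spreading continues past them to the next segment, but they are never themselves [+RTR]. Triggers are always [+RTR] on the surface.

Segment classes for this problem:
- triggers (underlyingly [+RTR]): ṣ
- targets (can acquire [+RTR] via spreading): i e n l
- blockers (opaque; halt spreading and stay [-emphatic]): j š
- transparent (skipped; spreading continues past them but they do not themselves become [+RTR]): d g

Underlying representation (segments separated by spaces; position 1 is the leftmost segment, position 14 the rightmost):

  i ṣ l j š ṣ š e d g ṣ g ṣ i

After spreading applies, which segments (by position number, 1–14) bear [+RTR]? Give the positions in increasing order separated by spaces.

2 3 6 11 13 14

From /ṣ/ at 2 rightward: 3 /l/ → [+RTR]; 4 /j/ blocks.
From /ṣ/ at 6 rightward: 7 /š/ blocks.
From /ṣ/ at 11 rightward: 12 /g/ transparent; 13 /ṣ/ is itself a trigger — this domain ends here.
From /ṣ/ at 13 rightward: 14 /i/ → [+RTR]; word edge.
Targets with no active source: positions 1 8 stay [-emphatic].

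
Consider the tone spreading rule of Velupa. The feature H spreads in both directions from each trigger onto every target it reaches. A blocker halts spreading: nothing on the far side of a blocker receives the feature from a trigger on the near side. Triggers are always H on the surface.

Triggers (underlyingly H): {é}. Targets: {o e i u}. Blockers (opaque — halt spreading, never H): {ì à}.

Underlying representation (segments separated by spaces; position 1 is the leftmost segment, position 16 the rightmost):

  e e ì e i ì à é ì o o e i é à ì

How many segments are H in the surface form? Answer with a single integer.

6

From /é/ at 8 rightward: 9 /ì/ blocks.
From /é/ at 8 leftward: 7 /à/ blocks.
From /é/ at 14 rightward: 15 /à/ blocks.
From /é/ at 14 leftward: 13 /i/ → H; 12 /e/ → H; 11 /o/ → H; 10 /o/ → H; 9 /ì/ blocks.
Targets with no active source: positions 1 2 4 5 stay [-high tone].
H positions on the surface: 8 10 11 12 13 14.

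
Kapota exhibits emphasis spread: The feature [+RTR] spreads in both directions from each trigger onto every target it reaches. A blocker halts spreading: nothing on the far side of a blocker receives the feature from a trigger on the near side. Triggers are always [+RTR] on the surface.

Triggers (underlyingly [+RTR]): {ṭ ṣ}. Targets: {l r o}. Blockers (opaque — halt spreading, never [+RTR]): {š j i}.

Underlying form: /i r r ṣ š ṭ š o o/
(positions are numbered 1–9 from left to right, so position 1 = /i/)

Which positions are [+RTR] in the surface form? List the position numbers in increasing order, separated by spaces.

From /ṣ/ at 4 rightward: 5 /š/ blocks.
From /ṣ/ at 4 leftward: 3 /r/ → [+RTR]; 2 /r/ → [+RTR]; 1 /i/ blocks.
From /ṭ/ at 6 rightward: 7 /š/ blocks.
From /ṭ/ at 6 leftward: 5 /š/ blocks.
Targets with no active source: positions 8 9 stay [-emphatic].

2 3 4 6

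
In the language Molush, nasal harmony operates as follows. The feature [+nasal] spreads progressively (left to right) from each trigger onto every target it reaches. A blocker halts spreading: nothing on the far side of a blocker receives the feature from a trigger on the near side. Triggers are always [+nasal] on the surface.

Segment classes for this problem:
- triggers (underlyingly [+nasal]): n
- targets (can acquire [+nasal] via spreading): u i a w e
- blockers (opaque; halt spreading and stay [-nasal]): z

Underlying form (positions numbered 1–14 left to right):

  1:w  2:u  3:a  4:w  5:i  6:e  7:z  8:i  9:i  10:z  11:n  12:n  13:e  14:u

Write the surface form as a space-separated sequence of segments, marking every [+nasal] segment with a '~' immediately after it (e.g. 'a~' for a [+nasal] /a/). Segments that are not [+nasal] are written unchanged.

From /n/ at 11 rightward: 12 /n/ is itself a trigger — this domain ends here.
From /n/ at 12 rightward: 13 /e/ → [+nasal]; 14 /u/ → [+nasal]; word edge.
Targets with no active source: positions 1 2 3 4 5 6 8 9 stay [-nasal].
[+nasal] positions on the surface: 11 12 13 14.

w u a w i e z i i z n~ n~ e~ u~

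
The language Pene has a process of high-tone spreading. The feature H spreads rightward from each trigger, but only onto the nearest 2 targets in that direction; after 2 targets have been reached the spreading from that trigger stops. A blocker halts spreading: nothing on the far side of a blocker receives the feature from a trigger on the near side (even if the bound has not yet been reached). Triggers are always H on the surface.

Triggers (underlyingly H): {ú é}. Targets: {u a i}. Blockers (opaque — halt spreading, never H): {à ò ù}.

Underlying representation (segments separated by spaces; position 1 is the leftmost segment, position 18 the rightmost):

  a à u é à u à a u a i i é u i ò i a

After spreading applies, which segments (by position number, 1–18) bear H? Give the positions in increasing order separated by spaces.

From /é/ at 4 rightward: 5 /à/ blocks.
From /é/ at 13 rightward: 14 /u/ → H; 15 /i/ → H; bound reached.
Targets with no active source: positions 1 3 6 8 9 10 11 12 17 18 stay [-high tone].

4 13 14 15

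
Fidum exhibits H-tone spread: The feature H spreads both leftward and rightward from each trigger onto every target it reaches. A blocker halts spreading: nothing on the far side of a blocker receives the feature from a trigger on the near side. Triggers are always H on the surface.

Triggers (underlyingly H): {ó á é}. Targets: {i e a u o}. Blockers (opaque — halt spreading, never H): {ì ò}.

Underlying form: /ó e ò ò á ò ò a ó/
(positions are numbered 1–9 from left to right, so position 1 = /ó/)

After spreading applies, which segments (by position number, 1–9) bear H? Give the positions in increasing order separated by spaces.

From /ó/ at 1 rightward: 2 /e/ → H; 3 /ò/ blocks.
From /ó/ at 1 leftward: word edge.
From /á/ at 5 rightward: 6 /ò/ blocks.
From /á/ at 5 leftward: 4 /ò/ blocks.
From /ó/ at 9 rightward: word edge.
From /ó/ at 9 leftward: 8 /a/ → H; 7 /ò/ blocks.

1 2 5 8 9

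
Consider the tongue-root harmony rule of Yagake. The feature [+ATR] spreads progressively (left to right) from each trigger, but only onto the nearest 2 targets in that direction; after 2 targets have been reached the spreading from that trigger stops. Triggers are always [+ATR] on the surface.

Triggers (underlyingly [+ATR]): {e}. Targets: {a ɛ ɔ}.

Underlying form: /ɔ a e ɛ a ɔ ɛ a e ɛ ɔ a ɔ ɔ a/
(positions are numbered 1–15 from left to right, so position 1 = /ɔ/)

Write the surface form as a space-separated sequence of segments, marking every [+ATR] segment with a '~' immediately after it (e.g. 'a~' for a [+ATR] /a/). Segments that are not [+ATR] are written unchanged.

From /e/ at 3 rightward: 4 /ɛ/ → [+ATR]; 5 /a/ → [+ATR]; bound reached.
From /e/ at 9 rightward: 10 /ɛ/ → [+ATR]; 11 /ɔ/ → [+ATR]; bound reached.
Targets with no active source: positions 1 2 6 7 8 12 13 14 15 stay [-ATR].
[+ATR] positions on the surface: 3 4 5 9 10 11.

ɔ a e~ ɛ~ a~ ɔ ɛ a e~ ɛ~ ɔ~ a ɔ ɔ a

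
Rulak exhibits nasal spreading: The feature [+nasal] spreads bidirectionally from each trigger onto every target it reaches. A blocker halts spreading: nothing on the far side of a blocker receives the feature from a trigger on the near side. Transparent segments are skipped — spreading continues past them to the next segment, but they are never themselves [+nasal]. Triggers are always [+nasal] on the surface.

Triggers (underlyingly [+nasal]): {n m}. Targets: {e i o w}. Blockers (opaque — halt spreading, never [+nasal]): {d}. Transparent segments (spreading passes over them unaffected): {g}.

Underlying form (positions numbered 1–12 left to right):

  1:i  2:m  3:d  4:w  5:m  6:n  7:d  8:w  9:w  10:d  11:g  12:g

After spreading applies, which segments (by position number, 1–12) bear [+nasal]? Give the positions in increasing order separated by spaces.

1 2 4 5 6

From /m/ at 2 rightward: 3 /d/ blocks.
From /m/ at 2 leftward: 1 /i/ → [+nasal]; word edge.
From /m/ at 5 rightward: 6 /n/ is itself a trigger — this domain ends here.
From /m/ at 5 leftward: 4 /w/ → [+nasal]; 3 /d/ blocks.
From /n/ at 6 rightward: 7 /d/ blocks.
From /n/ at 6 leftward: 5 /m/ is itself a trigger — this domain ends here.
Targets with no active source: positions 8 9 stay [-nasal].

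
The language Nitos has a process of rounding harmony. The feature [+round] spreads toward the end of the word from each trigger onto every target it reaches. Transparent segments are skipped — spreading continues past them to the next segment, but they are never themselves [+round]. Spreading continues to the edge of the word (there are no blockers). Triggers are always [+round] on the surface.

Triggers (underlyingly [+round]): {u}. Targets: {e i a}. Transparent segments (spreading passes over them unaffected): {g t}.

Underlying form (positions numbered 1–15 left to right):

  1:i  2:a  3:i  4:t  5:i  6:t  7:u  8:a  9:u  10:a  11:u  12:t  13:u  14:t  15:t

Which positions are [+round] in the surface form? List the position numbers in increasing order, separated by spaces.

7 8 9 10 11 13

From /u/ at 7 rightward: 8 /a/ → [+round]; 9 /u/ is itself a trigger — this domain ends here.
From /u/ at 9 rightward: 10 /a/ → [+round]; 11 /u/ is itself a trigger — this domain ends here.
From /u/ at 11 rightward: 12 /t/ transparent; 13 /u/ is itself a trigger — this domain ends here.
From /u/ at 13 rightward: 14 /t/ transparent; 15 /t/ transparent; word edge.
Targets with no active source: positions 1 2 3 5 stay [-round].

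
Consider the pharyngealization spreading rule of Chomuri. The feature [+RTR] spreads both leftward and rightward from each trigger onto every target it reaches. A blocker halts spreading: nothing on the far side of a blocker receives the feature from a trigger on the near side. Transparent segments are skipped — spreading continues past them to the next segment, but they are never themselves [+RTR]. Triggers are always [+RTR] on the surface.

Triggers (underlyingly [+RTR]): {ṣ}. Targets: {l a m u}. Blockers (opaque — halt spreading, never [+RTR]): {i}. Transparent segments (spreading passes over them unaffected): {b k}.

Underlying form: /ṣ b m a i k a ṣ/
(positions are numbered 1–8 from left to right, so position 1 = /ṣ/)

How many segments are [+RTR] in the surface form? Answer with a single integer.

From /ṣ/ at 1 rightward: 2 /b/ transparent; 3 /m/ → [+RTR]; 4 /a/ → [+RTR]; 5 /i/ blocks.
From /ṣ/ at 1 leftward: word edge.
From /ṣ/ at 8 rightward: word edge.
From /ṣ/ at 8 leftward: 7 /a/ → [+RTR]; 6 /k/ transparent; 5 /i/ blocks.
[+RTR] positions on the surface: 1 3 4 7 8.

5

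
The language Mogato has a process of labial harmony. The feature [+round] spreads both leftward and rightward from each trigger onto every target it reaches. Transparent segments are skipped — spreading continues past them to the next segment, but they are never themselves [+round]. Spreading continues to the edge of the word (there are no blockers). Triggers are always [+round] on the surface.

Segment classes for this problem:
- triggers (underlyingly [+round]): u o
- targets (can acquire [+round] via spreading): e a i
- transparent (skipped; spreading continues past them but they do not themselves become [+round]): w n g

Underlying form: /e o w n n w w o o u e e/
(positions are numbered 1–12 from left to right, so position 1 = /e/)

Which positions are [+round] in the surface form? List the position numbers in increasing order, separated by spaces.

1 2 8 9 10 11 12

From /o/ at 2 rightward: 3 /w/ transparent; 4 /n/ transparent; 5 /n/ transparent; 6 /w/ transparent; 7 /w/ transparent; 8 /o/ is itself a trigger — this domain ends here.
From /o/ at 2 leftward: 1 /e/ → [+round]; word edge.
From /o/ at 8 rightward: 9 /o/ is itself a trigger — this domain ends here.
From /o/ at 8 leftward: 7 /w/ transparent; 6 /w/ transparent; 5 /n/ transparent; 4 /n/ transparent; 3 /w/ transparent; 2 /o/ is itself a trigger — this domain ends here.
From /o/ at 9 rightward: 10 /u/ is itself a trigger — this domain ends here.
From /o/ at 9 leftward: 8 /o/ is itself a trigger — this domain ends here.
From /u/ at 10 rightward: 11 /e/ → [+round]; 12 /e/ → [+round]; word edge.
From /u/ at 10 leftward: 9 /o/ is itself a trigger — this domain ends here.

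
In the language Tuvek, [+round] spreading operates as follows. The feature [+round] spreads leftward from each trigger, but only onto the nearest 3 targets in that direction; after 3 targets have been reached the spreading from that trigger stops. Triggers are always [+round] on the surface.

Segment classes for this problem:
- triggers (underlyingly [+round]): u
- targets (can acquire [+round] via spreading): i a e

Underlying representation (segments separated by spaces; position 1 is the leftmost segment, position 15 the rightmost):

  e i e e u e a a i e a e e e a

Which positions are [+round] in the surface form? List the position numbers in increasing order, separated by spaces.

2 3 4 5

From /u/ at 5 leftward: 4 /e/ → [+round]; 3 /e/ → [+round]; 2 /i/ → [+round]; bound reached.
Targets with no active source: positions 1 6 7 8 9 10 11 12 13 14 15 stay [-round].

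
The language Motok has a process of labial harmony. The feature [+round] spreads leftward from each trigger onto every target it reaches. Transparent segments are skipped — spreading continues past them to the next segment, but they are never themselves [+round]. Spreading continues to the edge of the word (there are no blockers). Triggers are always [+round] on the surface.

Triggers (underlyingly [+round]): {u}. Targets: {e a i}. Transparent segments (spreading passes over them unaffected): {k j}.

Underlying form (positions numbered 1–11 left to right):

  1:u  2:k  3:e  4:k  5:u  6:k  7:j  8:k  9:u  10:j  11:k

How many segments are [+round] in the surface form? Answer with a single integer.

4

From /u/ at 1 leftward: word edge.
From /u/ at 5 leftward: 4 /k/ transparent; 3 /e/ → [+round]; 2 /k/ transparent; 1 /u/ is itself a trigger — this domain ends here.
From /u/ at 9 leftward: 8 /k/ transparent; 7 /j/ transparent; 6 /k/ transparent; 5 /u/ is itself a trigger — this domain ends here.
[+round] positions on the surface: 1 3 5 9.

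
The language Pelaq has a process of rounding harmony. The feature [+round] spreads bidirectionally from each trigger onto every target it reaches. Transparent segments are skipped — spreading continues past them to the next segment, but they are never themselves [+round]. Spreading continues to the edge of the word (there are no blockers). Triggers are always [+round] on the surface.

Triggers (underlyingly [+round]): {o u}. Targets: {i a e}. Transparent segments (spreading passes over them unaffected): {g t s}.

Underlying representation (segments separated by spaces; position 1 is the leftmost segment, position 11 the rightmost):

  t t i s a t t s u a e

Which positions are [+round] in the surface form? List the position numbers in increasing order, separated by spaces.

From /u/ at 9 rightward: 10 /a/ → [+round]; 11 /e/ → [+round]; word edge.
From /u/ at 9 leftward: 8 /s/ transparent; 7 /t/ transparent; 6 /t/ transparent; 5 /a/ → [+round]; 4 /s/ transparent; 3 /i/ → [+round]; 2 /t/ transparent; 1 /t/ transparent; word edge.

3 5 9 10 11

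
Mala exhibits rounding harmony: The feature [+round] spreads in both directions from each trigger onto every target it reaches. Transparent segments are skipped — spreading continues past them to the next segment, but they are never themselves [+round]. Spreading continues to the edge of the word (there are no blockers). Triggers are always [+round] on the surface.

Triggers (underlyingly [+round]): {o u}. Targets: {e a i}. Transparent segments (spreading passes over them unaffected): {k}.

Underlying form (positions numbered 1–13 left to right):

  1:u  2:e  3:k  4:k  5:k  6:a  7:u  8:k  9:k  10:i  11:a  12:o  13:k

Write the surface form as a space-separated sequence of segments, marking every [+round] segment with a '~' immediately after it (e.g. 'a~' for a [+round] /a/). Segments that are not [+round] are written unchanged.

u~ e~ k k k a~ u~ k k i~ a~ o~ k

From /u/ at 1 rightward: 2 /e/ → [+round]; 3 /k/ transparent; 4 /k/ transparent; 5 /k/ transparent; 6 /a/ → [+round]; 7 /u/ is itself a trigger — this domain ends here.
From /u/ at 1 leftward: word edge.
From /u/ at 7 rightward: 8 /k/ transparent; 9 /k/ transparent; 10 /i/ → [+round]; 11 /a/ → [+round]; 12 /o/ is itself a trigger — this domain ends here.
From /u/ at 7 leftward: 6 /a/ → [+round]; 5 /k/ transparent; 4 /k/ transparent; 3 /k/ transparent; 2 /e/ → [+round]; 1 /u/ is itself a trigger — this domain ends here.
From /o/ at 12 rightward: 13 /k/ transparent; word edge.
From /o/ at 12 leftward: 11 /a/ → [+round]; 10 /i/ → [+round]; 9 /k/ transparent; 8 /k/ transparent; 7 /u/ is itself a trigger — this domain ends here.
[+round] positions on the surface: 1 2 6 7 10 11 12.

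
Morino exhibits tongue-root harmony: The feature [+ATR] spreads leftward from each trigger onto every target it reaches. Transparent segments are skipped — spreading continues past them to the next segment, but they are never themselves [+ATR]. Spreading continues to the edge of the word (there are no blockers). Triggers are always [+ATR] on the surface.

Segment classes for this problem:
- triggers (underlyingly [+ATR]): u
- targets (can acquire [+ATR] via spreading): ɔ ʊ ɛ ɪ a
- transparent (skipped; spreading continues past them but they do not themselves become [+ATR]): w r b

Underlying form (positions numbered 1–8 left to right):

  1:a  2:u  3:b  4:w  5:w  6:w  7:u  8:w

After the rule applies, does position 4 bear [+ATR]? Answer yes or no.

no

From /u/ at 2 leftward: 1 /a/ → [+ATR]; word edge.
From /u/ at 7 leftward: 6 /w/ transparent; 5 /w/ transparent; 4 /w/ transparent; 3 /b/ transparent; 2 /u/ is itself a trigger — this domain ends here.
[+ATR] positions on the surface: 1 2 7.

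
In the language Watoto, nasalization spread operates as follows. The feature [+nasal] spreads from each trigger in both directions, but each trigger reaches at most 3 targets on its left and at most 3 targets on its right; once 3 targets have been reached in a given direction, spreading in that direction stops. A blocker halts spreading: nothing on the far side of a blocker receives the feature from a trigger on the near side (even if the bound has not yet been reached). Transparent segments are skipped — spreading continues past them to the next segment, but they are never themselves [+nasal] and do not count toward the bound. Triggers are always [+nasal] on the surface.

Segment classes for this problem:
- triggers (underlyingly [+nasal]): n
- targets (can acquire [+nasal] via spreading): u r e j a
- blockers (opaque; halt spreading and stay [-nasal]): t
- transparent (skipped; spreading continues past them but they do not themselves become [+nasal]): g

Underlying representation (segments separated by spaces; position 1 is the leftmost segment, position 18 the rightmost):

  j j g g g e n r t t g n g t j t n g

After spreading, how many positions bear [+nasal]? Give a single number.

7

From /n/ at 7 rightward: 8 /r/ → [+nasal]; 9 /t/ blocks.
From /n/ at 7 leftward: 6 /e/ → [+nasal]; 5 /g/ transparent; 4 /g/ transparent; 3 /g/ transparent; 2 /j/ → [+nasal]; 1 /j/ → [+nasal]; bound reached.
From /n/ at 12 rightward: 13 /g/ transparent; 14 /t/ blocks.
From /n/ at 12 leftward: 11 /g/ transparent; 10 /t/ blocks.
From /n/ at 17 rightward: 18 /g/ transparent; word edge.
From /n/ at 17 leftward: 16 /t/ blocks.
Target with no active source: position 15 stays [-nasal].
[+nasal] positions on the surface: 1 2 6 7 8 12 17.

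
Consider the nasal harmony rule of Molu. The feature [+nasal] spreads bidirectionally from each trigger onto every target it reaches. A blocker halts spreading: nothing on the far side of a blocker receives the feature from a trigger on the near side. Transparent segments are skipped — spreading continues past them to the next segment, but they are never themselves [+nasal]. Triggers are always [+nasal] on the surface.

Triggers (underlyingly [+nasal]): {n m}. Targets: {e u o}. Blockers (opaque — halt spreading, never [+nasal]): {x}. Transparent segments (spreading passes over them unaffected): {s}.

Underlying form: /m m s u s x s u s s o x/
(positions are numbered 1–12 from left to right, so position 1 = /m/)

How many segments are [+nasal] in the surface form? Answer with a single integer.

From /m/ at 1 rightward: 2 /m/ is itself a trigger — this domain ends here.
From /m/ at 1 leftward: word edge.
From /m/ at 2 rightward: 3 /s/ transparent; 4 /u/ → [+nasal]; 5 /s/ transparent; 6 /x/ blocks.
From /m/ at 2 leftward: 1 /m/ is itself a trigger — this domain ends here.
Targets with no active source: positions 8 11 stay [-nasal].
[+nasal] positions on the surface: 1 2 4.

3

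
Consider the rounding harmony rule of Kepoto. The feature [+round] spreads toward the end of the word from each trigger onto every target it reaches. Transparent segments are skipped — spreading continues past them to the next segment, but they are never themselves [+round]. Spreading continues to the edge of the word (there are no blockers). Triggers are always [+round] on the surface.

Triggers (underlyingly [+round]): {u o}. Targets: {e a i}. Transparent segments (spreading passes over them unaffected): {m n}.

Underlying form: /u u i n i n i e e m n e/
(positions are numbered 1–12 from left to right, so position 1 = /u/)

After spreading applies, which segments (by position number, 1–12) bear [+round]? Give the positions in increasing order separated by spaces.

From /u/ at 1 rightward: 2 /u/ is itself a trigger — this domain ends here.
From /u/ at 2 rightward: 3 /i/ → [+round]; 4 /n/ transparent; 5 /i/ → [+round]; 6 /n/ transparent; 7 /i/ → [+round]; 8 /e/ → [+round]; 9 /e/ → [+round]; 10 /m/ transparent; 11 /n/ transparent; 12 /e/ → [+round]; word edge.

1 2 3 5 7 8 9 12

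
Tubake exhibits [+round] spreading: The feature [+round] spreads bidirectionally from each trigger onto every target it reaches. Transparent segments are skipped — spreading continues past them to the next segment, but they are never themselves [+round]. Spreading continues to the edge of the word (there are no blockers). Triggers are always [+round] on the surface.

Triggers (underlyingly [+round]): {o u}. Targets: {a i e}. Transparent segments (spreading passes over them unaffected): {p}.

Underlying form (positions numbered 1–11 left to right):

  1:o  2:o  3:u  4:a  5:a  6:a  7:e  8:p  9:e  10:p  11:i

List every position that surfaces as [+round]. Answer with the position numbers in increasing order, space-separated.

From /o/ at 1 rightward: 2 /o/ is itself a trigger — this domain ends here.
From /o/ at 1 leftward: word edge.
From /o/ at 2 rightward: 3 /u/ is itself a trigger — this domain ends here.
From /o/ at 2 leftward: 1 /o/ is itself a trigger — this domain ends here.
From /u/ at 3 rightward: 4 /a/ → [+round]; 5 /a/ → [+round]; 6 /a/ → [+round]; 7 /e/ → [+round]; 8 /p/ transparent; 9 /e/ → [+round]; 10 /p/ transparent; 11 /i/ → [+round]; word edge.
From /u/ at 3 leftward: 2 /o/ is itself a trigger — this domain ends here.

1 2 3 4 5 6 7 9 11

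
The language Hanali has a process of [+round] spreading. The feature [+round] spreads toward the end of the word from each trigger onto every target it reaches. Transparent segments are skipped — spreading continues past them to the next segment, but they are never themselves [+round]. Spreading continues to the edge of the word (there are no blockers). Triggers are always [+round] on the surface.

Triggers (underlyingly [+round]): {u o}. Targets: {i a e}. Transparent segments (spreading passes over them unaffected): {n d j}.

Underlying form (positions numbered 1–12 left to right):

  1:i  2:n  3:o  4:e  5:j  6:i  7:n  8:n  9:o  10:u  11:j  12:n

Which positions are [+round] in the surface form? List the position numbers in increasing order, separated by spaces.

From /o/ at 3 rightward: 4 /e/ → [+round]; 5 /j/ transparent; 6 /i/ → [+round]; 7 /n/ transparent; 8 /n/ transparent; 9 /o/ is itself a trigger — this domain ends here.
From /o/ at 9 rightward: 10 /u/ is itself a trigger — this domain ends here.
From /u/ at 10 rightward: 11 /j/ transparent; 12 /n/ transparent; word edge.
Target with no active source: position 1 stays [-round].

3 4 6 9 10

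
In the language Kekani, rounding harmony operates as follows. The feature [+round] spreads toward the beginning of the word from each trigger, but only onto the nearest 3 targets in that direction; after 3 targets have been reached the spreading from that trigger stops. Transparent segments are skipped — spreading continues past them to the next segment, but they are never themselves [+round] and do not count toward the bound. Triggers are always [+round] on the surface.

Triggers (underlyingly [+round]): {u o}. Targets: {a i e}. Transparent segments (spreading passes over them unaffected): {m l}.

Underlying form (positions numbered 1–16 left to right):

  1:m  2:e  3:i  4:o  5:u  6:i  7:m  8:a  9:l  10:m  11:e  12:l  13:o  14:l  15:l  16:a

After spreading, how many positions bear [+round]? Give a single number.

8

From /o/ at 4 leftward: 3 /i/ → [+round]; 2 /e/ → [+round]; 1 /m/ transparent; word edge.
From /u/ at 5 leftward: 4 /o/ is itself a trigger — this domain ends here.
From /o/ at 13 leftward: 12 /l/ transparent; 11 /e/ → [+round]; 10 /m/ transparent; 9 /l/ transparent; 8 /a/ → [+round]; 7 /m/ transparent; 6 /i/ → [+round]; bound reached.
Target with no active source: position 16 stays [-round].
[+round] positions on the surface: 2 3 4 5 6 8 11 13.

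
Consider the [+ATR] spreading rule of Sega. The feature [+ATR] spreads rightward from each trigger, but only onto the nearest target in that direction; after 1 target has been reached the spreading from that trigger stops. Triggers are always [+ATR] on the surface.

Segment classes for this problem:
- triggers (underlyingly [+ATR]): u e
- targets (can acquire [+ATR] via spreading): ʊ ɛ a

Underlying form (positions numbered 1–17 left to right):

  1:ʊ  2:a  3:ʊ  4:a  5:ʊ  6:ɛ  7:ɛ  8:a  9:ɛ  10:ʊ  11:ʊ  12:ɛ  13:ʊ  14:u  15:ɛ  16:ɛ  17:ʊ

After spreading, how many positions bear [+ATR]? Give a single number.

2

From /u/ at 14 rightward: 15 /ɛ/ → [+ATR]; bound reached.
Targets with no active source: positions 1 2 3 4 5 6 7 8 9 10 11 12 13 16 17 stay [-ATR].
[+ATR] positions on the surface: 14 15.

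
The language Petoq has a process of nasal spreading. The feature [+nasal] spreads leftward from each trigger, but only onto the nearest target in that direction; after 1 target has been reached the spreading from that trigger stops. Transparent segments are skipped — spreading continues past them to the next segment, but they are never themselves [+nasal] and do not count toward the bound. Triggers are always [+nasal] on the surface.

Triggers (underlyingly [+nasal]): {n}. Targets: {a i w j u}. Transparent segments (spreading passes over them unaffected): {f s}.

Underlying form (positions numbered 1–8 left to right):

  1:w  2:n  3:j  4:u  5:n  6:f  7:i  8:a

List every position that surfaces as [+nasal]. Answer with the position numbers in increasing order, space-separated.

From /n/ at 2 leftward: 1 /w/ → [+nasal]; bound reached.
From /n/ at 5 leftward: 4 /u/ → [+nasal]; bound reached.
Targets with no active source: positions 3 7 8 stay [-nasal].

1 2 4 5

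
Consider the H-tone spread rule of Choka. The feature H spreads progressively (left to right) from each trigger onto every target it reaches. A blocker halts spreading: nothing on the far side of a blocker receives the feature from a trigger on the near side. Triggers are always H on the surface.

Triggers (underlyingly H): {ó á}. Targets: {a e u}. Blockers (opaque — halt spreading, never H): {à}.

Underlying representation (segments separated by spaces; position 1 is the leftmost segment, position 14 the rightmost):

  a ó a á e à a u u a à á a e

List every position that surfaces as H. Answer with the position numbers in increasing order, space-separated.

2 3 4 5 12 13 14

From /ó/ at 2 rightward: 3 /a/ → H; 4 /á/ is itself a trigger — this domain ends here.
From /á/ at 4 rightward: 5 /e/ → H; 6 /à/ blocks.
From /á/ at 12 rightward: 13 /a/ → H; 14 /e/ → H; word edge.
Targets with no active source: positions 1 7 8 9 10 stay [-high tone].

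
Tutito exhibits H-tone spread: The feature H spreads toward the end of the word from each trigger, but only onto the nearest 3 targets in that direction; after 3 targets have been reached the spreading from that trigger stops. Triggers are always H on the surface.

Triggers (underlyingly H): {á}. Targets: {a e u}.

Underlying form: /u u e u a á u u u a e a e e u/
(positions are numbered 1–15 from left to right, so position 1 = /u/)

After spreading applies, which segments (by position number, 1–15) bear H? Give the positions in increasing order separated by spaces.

From /á/ at 6 rightward: 7 /u/ → H; 8 /u/ → H; 9 /u/ → H; bound reached.
Targets with no active source: positions 1 2 3 4 5 10 11 12 13 14 15 stay [-high tone].

6 7 8 9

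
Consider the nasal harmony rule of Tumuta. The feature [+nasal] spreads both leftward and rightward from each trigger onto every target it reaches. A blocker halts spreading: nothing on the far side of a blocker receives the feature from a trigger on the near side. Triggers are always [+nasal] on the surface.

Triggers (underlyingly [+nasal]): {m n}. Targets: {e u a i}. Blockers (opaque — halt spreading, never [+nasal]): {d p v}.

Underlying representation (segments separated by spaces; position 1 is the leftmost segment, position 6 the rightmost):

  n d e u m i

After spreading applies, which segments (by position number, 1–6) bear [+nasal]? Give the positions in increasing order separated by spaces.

1 3 4 5 6

From /n/ at 1 rightward: 2 /d/ blocks.
From /n/ at 1 leftward: word edge.
From /m/ at 5 rightward: 6 /i/ → [+nasal]; word edge.
From /m/ at 5 leftward: 4 /u/ → [+nasal]; 3 /e/ → [+nasal]; 2 /d/ blocks.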